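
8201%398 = 241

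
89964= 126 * 714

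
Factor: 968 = 2^3*11^2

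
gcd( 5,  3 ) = 1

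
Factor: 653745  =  3^1*5^1* 41^1*1063^1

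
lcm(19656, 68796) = 137592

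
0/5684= 0=0.00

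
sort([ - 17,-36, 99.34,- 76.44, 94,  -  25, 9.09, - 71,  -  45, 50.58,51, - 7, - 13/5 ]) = [ - 76.44, - 71, - 45, - 36, - 25, - 17,- 7, - 13/5, 9.09,50.58,51, 94, 99.34 ] 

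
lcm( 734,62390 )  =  62390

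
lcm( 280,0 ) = 0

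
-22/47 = -22/47= -0.47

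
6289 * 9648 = 60676272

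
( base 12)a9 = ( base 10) 129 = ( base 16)81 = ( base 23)5E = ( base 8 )201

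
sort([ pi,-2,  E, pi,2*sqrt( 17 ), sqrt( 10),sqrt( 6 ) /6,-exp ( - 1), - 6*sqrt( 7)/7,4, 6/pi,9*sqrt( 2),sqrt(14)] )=[ - 6*sqrt(7)/7, - 2, - exp( - 1),sqrt( 6) /6,6/pi,E,pi,pi,sqrt( 10 ) , sqrt( 14) , 4,2*sqrt( 17),9*sqrt(2)] 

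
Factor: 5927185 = 5^1 * 11^2 * 97^1*101^1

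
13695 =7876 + 5819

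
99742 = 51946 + 47796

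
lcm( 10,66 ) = 330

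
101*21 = 2121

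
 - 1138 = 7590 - 8728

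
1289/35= 36 + 29/35 = 36.83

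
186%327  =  186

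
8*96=768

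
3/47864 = 3/47864  =  0.00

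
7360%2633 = 2094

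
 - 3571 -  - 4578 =1007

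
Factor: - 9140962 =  - 2^1 *4570481^1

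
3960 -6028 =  - 2068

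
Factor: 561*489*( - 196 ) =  - 2^2 * 3^2*7^2*11^1*17^1*163^1 = - 53768484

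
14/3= 4  +  2/3=4.67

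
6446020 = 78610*82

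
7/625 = 7/625 = 0.01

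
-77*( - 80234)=6178018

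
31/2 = 15 + 1/2=15.50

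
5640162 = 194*29073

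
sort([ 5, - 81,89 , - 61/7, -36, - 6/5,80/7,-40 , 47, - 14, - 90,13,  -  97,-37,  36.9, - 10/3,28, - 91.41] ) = [-97, - 91.41, - 90, - 81,  -  40, - 37, - 36, - 14,  -  61/7, - 10/3, - 6/5,5,80/7,13,28,36.9, 47,89] 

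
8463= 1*8463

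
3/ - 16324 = -3/16324 = - 0.00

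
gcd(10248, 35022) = 6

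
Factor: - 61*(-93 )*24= 2^3*3^2*31^1*61^1 = 136152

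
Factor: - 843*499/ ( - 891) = 3^( - 3)*11^ ( - 1)* 281^1*499^1 = 140219/297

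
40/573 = 40/573 = 0.07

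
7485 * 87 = 651195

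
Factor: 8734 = 2^1*11^1*397^1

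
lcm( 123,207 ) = 8487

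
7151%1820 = 1691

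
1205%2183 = 1205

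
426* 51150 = 21789900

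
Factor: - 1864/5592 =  - 1/3 = -3^( - 1)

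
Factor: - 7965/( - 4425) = 3^2  *  5^(-1)  =  9/5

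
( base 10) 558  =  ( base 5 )4213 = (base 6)2330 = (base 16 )22E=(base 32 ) HE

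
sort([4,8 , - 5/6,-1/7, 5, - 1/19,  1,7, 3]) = [-5/6, - 1/7,  -  1/19,  1, 3,4, 5, 7, 8]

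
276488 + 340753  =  617241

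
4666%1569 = 1528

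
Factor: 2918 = 2^1*1459^1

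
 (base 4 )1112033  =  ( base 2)1010110001111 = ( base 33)528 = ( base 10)5519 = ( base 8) 12617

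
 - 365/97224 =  - 1 + 96859/97224 = -  0.00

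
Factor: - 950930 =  -2^1*5^1*95093^1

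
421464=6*70244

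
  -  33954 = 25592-59546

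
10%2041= 10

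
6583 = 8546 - 1963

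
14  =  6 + 8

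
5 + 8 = 13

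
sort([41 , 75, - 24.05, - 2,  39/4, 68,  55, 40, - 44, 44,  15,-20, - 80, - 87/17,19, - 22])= [ -80, - 44, - 24.05, - 22, - 20, - 87/17, - 2, 39/4, 15, 19, 40, 41, 44, 55,68, 75]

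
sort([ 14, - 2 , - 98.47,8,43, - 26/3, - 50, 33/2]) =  [ - 98.47, - 50,-26/3,-2 , 8,14,33/2, 43] 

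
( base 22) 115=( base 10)511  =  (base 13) 304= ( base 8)777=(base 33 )fg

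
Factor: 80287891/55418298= 2^ ( - 1 )*3^ ( - 1)*13^( - 1)*37^1*47^1* 137^1 * 337^1 * 710491^( - 1 ) 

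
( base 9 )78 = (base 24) 2n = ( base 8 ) 107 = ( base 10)71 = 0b1000111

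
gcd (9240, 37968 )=168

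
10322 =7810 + 2512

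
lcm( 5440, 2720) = 5440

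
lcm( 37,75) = 2775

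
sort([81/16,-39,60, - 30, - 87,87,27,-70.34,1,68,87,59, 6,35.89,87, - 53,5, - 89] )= [-89,-87,  -  70.34, - 53, - 39, - 30,1,5,81/16,6, 27,35.89,59, 60,68  ,  87,87,87 ]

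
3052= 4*763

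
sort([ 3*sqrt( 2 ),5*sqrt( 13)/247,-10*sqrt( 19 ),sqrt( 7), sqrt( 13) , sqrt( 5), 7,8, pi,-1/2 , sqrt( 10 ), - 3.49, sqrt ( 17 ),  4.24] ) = [ - 10*sqrt( 19),  -  3.49,-1/2, 5*sqrt (13)/247, sqrt( 5 ) , sqrt(7) , pi,sqrt( 10), sqrt( 13),sqrt( 17),  4.24,3*sqrt(2 ),7,  8 ]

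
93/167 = 93/167  =  0.56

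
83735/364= 230+15/364 = 230.04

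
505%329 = 176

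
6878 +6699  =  13577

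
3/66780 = 1/22260 = 0.00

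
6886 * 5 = 34430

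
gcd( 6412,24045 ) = 1603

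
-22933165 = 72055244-94988409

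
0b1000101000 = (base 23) 110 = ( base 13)336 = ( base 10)552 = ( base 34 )G8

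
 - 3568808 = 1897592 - 5466400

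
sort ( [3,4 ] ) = [ 3, 4] 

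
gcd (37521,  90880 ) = 1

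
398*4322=1720156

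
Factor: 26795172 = 2^2*3^1*2232931^1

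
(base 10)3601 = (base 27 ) 4pa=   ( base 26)58d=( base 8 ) 7021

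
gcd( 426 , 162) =6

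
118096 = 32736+85360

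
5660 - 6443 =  - 783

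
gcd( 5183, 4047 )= 71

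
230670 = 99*2330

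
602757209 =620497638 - 17740429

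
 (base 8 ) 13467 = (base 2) 1011100110111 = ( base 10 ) 5943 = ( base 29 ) 71r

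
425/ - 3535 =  - 85/707  =  - 0.12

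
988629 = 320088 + 668541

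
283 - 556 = -273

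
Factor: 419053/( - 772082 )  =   - 2^( - 1)*386041^(-1)*419053^1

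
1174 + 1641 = 2815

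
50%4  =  2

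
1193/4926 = 1193/4926 = 0.24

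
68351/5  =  13670 + 1/5=13670.20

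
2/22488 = 1/11244 = 0.00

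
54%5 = 4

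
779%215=134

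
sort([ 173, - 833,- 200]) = [ - 833,  -  200,173]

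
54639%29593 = 25046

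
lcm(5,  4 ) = 20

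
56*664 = 37184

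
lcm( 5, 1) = 5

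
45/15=3 = 3.00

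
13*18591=241683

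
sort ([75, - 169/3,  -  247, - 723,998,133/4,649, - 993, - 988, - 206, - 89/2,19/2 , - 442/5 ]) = [ - 993,-988, - 723, - 247, - 206,  -  442/5, - 169/3, - 89/2, 19/2,133/4,75, 649,998] 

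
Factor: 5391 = 3^2 * 599^1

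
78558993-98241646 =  - 19682653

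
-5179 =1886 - 7065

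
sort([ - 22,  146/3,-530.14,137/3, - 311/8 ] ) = [  -  530.14, -311/8, - 22,137/3 , 146/3 ] 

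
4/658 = 2/329 = 0.01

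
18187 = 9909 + 8278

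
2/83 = 2/83=0.02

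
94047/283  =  332 +91/283 = 332.32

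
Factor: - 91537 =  - 239^1*383^1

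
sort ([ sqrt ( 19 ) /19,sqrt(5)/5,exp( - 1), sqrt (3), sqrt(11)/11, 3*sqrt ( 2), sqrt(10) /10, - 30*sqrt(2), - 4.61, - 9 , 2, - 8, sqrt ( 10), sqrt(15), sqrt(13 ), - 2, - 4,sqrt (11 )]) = [ - 30* sqrt( 2 ),-9, - 8 , - 4.61, - 4, - 2,sqrt( 19) /19, sqrt(11)/11, sqrt(10 ) /10, exp( - 1 ),sqrt( 5 )/5 , sqrt( 3),  2, sqrt(10), sqrt(11),  sqrt( 13), sqrt(15) , 3*sqrt( 2 )]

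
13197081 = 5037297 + 8159784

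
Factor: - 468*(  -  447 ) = 2^2*3^3*13^1 * 149^1 = 209196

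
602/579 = 602/579 = 1.04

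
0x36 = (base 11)4A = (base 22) 2A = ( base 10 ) 54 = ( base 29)1P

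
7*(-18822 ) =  - 131754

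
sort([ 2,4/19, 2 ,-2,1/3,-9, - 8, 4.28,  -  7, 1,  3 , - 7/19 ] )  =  [ - 9,-8,-7,-2, - 7/19, 4/19, 1/3, 1 , 2 , 2,  3, 4.28 ] 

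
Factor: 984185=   5^1*196837^1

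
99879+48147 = 148026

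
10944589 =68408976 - 57464387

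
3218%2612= 606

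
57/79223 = 57/79223 = 0.00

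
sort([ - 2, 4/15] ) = [ - 2,4/15 ] 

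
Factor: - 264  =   - 2^3*3^1*11^1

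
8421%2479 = 984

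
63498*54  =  3428892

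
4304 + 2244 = 6548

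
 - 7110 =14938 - 22048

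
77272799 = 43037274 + 34235525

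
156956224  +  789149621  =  946105845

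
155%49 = 8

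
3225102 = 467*6906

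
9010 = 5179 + 3831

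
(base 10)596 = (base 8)1124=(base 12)418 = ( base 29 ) KG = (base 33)I2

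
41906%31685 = 10221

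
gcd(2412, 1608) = 804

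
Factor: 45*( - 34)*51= -78030 = - 2^1*3^3 * 5^1*17^2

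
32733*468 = 15319044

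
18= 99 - 81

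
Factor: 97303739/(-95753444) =-2^ ( - 2 ) * 13^1*107^( - 1 )*331^1 * 409^( - 1)*547^ (-1 )*22613^1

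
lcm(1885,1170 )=33930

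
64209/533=120 + 249/533= 120.47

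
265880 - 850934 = -585054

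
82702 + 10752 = 93454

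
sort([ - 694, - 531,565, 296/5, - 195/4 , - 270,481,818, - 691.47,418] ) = [  -  694, - 691.47 , - 531, - 270, - 195/4,296/5,418,  481,565,818]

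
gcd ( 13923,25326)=63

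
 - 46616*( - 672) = 31325952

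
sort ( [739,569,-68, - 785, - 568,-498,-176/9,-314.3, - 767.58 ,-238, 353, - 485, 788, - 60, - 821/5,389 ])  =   [-785, - 767.58,  -  568,-498, - 485, - 314.3,-238,-821/5 ,-68, - 60, - 176/9, 353 , 389, 569, 739 , 788 ]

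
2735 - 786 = 1949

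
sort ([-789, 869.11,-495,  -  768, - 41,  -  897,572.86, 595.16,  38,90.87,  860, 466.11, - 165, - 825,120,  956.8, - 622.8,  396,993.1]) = [ - 897 , - 825, - 789,- 768, - 622.8, - 495, - 165,-41,  38,  90.87, 120, 396  ,  466.11,572.86,  595.16,860,869.11,  956.8,993.1] 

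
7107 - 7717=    - 610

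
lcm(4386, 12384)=210528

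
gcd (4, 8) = 4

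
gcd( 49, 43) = 1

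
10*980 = 9800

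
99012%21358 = 13580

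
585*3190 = 1866150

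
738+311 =1049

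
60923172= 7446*8182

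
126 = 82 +44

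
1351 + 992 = 2343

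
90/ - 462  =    -  1 + 62/77  =  - 0.19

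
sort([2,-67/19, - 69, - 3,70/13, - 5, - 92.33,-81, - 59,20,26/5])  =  [ - 92.33, - 81, - 69, - 59, - 5, - 67/19, - 3, 2,26/5,  70/13,  20] 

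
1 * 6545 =6545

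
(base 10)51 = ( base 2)110011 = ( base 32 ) 1J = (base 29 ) 1m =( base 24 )23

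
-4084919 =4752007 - 8836926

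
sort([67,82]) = [ 67, 82 ] 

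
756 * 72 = 54432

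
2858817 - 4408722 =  - 1549905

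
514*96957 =49835898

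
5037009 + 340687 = 5377696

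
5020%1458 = 646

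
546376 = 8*68297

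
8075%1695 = 1295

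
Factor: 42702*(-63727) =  - 2721270354  =  - 2^1*3^1*11^1 * 647^1*63727^1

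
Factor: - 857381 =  - 7^1*53^1*2311^1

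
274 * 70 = 19180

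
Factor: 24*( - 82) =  - 2^4*3^1*41^1 = - 1968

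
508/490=254/245 = 1.04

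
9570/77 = 870/7 = 124.29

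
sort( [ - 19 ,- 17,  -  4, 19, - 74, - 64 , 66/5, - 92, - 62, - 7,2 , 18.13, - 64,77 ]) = [ - 92,-74, - 64  , - 64 , - 62, - 19,-17, - 7, - 4,  2,  66/5,18.13,  19 , 77 ] 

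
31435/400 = 78+47/80 = 78.59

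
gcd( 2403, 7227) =9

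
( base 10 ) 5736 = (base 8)13150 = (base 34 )4WO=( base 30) 6b6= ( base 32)5j8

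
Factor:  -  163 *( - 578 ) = 94214 = 2^1*17^2*163^1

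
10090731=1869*5399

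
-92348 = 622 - 92970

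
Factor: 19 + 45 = 2^6 = 64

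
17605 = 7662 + 9943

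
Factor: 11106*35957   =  399338442 =2^1 * 3^2*41^1 * 617^1*877^1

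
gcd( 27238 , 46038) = 2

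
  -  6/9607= - 6/9607 = - 0.00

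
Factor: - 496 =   -  2^4*31^1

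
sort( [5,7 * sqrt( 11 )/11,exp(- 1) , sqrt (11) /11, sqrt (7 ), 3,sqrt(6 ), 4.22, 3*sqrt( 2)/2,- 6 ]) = [  -  6, sqrt (11 ) /11,exp( - 1),7*sqrt( 11)/11, 3* sqrt( 2 ) /2  ,  sqrt (6 ), sqrt(7 ),  3,4.22, 5]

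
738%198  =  144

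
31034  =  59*526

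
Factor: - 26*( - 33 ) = 2^1*3^1*11^1*13^1 = 858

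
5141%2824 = 2317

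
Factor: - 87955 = -5^1*7^2*359^1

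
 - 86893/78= -86893/78 = - 1114.01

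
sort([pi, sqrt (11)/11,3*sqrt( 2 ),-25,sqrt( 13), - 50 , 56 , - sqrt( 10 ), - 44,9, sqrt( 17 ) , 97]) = [ - 50, - 44, - 25,- sqrt( 10),sqrt( 11) /11, pi, sqrt( 13),sqrt( 17 ) , 3*sqrt( 2 ), 9,56,97]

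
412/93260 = 103/23315 = 0.00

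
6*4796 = 28776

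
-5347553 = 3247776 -8595329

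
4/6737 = 4/6737= 0.00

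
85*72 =6120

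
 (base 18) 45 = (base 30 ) 2H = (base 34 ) 29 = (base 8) 115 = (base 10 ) 77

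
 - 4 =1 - 5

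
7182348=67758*106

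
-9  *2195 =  - 19755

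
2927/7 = 2927/7 = 418.14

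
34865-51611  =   - 16746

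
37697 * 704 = 26538688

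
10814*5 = 54070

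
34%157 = 34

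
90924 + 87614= 178538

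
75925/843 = 75925/843  =  90.07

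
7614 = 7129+485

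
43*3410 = 146630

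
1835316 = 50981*36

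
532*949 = 504868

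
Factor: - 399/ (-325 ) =3^1 * 5^( - 2)*7^1*13^( - 1)*19^1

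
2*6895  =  13790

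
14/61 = 14/61 = 0.23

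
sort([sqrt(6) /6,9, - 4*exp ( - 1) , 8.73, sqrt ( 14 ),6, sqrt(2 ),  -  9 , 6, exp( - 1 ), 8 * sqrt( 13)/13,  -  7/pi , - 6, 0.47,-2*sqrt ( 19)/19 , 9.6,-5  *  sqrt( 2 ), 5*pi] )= [- 9, - 5*sqrt ( 2), - 6, - 7/pi, - 4*exp( - 1 ), - 2*sqrt( 19)/19,exp( - 1), sqrt( 6)/6,0.47, sqrt(2 ),8*sqrt( 13)/13,sqrt( 14 ),  6, 6,8.73,9,9.6,5*pi]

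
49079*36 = 1766844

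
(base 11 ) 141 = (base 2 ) 10100110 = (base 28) 5q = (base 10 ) 166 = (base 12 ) 11A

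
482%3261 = 482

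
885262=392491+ 492771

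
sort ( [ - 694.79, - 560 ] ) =[ - 694.79, - 560]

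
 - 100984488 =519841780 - 620826268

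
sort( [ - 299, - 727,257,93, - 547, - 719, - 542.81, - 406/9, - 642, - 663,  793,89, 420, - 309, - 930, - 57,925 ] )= [  -  930 , - 727, - 719, - 663,- 642 ,-547,  -  542.81, - 309, - 299,-57 , - 406/9,89 , 93, 257,420 , 793, 925 ]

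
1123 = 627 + 496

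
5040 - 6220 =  - 1180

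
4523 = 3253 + 1270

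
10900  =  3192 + 7708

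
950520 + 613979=1564499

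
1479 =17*87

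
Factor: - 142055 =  - 5^1*28411^1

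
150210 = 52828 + 97382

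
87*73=6351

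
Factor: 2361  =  3^1*787^1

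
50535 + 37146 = 87681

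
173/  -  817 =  - 1 + 644/817 =- 0.21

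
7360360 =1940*3794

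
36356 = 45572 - 9216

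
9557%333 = 233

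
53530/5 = 10706  =  10706.00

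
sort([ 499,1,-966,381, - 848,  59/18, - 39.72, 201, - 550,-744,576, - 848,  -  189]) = [ - 966,  -  848, - 848, - 744, - 550, - 189, - 39.72,1,59/18,201,381,  499 , 576]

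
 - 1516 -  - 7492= 5976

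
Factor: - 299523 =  - 3^1*7^1*17^1*839^1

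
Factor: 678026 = 2^1*181^1 * 1873^1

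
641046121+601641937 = 1242688058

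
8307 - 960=7347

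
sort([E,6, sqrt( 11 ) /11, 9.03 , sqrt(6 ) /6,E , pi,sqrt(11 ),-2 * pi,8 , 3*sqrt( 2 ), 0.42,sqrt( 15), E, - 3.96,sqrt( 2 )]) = [ - 2 * pi,-3.96,sqrt(11 )/11,  sqrt( 6 ) /6,0.42,sqrt( 2),E,E, E,pi,  sqrt( 11 ), sqrt( 15), 3*sqrt( 2 ),6,8,9.03 ]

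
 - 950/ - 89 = 10 +60/89 = 10.67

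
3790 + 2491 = 6281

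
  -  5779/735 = - 8 + 101/735=-  7.86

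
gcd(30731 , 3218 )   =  1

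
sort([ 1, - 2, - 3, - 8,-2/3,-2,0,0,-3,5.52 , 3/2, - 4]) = [-8, - 4, - 3, - 3, - 2,-2, - 2/3 , 0,0,1 , 3/2, 5.52] 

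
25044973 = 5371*4663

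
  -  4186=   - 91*46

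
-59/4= - 15  +  1/4 = - 14.75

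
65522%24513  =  16496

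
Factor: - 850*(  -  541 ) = 459850 = 2^1* 5^2*17^1 * 541^1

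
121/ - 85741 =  - 121/85741= - 0.00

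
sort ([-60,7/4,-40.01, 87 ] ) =[ - 60, - 40.01,7/4,87] 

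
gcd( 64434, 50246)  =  2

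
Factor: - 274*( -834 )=228516 = 2^2*3^1*137^1*139^1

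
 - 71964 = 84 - 72048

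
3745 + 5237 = 8982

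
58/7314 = 29/3657 = 0.01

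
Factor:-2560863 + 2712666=3^2*101^1*167^1 = 151803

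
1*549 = 549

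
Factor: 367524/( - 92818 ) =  - 183762/46409 = -2^1*3^3*11^(  -  1)*41^1*83^1*4219^( - 1) 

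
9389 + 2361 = 11750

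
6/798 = 1/133 = 0.01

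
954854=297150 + 657704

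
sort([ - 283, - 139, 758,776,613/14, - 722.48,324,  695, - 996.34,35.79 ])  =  [ - 996.34,-722.48, - 283, - 139, 35.79,613/14,324,695,758, 776]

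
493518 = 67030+426488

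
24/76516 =6/19129 =0.00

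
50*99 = 4950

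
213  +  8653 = 8866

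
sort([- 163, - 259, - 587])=[-587,- 259, - 163] 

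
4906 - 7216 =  - 2310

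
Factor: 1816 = 2^3*227^1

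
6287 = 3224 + 3063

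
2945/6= 2945/6  =  490.83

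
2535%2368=167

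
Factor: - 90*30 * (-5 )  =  2^2*3^3*5^3 = 13500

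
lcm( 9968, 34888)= 69776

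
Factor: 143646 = 2^1*3^1*89^1 *269^1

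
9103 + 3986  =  13089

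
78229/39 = 78229/39 = 2005.87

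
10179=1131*9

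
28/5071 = 28/5071 = 0.01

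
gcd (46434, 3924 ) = 654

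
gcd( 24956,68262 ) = 734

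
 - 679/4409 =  - 679/4409 = - 0.15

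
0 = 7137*0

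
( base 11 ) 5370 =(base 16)1BB7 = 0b1101110110111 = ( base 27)9JL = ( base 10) 7095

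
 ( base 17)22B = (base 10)623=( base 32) JF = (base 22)167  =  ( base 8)1157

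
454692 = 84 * 5413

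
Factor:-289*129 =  - 37281=- 3^1*17^2*43^1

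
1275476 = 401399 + 874077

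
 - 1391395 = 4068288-5459683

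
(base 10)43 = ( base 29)1e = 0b101011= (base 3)1121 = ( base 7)61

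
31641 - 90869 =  - 59228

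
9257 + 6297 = 15554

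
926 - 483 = 443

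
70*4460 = 312200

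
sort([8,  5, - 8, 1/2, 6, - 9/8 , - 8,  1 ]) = [  -  8, - 8, - 9/8, 1/2, 1,5, 6, 8 ]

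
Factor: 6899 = 6899^1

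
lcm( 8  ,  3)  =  24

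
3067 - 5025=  - 1958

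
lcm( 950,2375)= 4750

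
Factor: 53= 53^1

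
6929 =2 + 6927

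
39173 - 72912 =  - 33739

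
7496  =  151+7345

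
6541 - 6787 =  - 246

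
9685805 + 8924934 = 18610739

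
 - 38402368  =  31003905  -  69406273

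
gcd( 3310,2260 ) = 10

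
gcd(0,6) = 6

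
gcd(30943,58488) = 1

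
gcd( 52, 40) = 4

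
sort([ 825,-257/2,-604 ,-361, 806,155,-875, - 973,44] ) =[ - 973,-875,-604,-361, - 257/2,44, 155, 806,825] 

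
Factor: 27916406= 2^1*7^1*61^1 * 97^1*337^1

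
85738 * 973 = 83423074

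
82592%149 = 46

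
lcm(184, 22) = 2024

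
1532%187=36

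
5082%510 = 492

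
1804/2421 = 1804/2421=0.75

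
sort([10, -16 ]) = [-16,10 ] 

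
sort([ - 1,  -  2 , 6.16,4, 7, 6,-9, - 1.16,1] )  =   [ - 9, - 2,-1.16, - 1, 1,4 , 6,6.16, 7]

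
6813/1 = 6813 = 6813.00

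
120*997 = 119640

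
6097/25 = 243 + 22/25 = 243.88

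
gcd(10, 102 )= 2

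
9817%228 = 13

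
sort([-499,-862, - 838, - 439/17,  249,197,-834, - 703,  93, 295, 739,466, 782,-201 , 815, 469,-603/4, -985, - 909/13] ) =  [  -  985  ,-862, -838, - 834,-703,-499,- 201, - 603/4 , - 909/13,-439/17, 93, 197,  249,295  ,  466,469,739, 782 , 815 ] 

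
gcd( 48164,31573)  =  1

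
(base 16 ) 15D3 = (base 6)41511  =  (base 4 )1113103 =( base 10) 5587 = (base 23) acl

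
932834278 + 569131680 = 1501965958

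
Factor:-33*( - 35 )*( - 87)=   -  100485 = -  3^2*5^1*7^1*11^1*29^1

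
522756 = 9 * 58084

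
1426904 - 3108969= - 1682065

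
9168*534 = 4895712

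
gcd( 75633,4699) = 1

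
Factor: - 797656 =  - 2^3*99707^1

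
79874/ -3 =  - 79874/3 =- 26624.67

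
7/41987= 7/41987  =  0.00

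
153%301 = 153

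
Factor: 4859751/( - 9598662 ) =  - 1619917/3199554 = - 2^( - 1)*3^( - 3 )*13^1*193^( - 1)*307^(- 1)*353^2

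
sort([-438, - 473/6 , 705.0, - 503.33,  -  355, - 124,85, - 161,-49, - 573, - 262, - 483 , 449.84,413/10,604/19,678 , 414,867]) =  [ - 573,-503.33,-483,  -  438,- 355,  -  262, - 161,- 124,-473/6, - 49,604/19,413/10, 85 , 414 , 449.84 , 678, 705.0, 867] 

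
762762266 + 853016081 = 1615778347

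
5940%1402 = 332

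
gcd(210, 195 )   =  15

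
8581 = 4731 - -3850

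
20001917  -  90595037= -70593120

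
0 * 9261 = 0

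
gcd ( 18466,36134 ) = 14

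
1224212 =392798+831414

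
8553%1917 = 885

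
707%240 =227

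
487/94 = 487/94 = 5.18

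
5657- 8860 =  - 3203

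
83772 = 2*41886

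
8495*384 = 3262080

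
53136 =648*82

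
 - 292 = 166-458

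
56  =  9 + 47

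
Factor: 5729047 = 23^1 * 249089^1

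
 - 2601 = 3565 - 6166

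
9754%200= 154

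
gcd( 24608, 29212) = 4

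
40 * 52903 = 2116120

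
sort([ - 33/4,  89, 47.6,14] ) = [ - 33/4,14, 47.6 , 89 ]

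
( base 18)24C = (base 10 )732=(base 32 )MS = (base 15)33c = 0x2DC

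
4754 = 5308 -554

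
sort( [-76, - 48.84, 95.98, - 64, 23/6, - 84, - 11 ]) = [ - 84,-76,-64,- 48.84, - 11,23/6  ,  95.98 ] 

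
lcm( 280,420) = 840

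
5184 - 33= 5151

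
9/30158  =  9/30158 = 0.00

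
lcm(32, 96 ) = 96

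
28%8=4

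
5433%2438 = 557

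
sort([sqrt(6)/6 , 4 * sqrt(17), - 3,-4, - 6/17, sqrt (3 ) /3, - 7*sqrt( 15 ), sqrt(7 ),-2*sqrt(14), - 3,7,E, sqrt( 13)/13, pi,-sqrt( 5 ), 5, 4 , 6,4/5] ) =[ - 7*sqrt( 15),-2*sqrt(14 ), - 4, - 3, - 3, - sqrt (5), - 6/17,sqrt( 13) /13, sqrt( 6) /6, sqrt ( 3) /3, 4/5, sqrt( 7 ), E,pi, 4, 5,  6, 7,  4*sqrt( 17) ]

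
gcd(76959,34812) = 9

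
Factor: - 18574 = - 2^1*37^1*251^1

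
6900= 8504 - 1604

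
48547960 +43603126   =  92151086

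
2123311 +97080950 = 99204261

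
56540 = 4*14135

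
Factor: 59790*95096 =2^4*3^1*5^1*1993^1 *11887^1 = 5685789840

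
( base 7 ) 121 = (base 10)64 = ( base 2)1000000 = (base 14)48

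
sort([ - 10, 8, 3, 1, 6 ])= [ - 10, 1, 3,  6,8] 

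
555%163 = 66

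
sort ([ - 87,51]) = [- 87,51]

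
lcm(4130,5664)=198240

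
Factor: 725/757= 5^2*29^1*757^(-1 ) 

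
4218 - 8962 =-4744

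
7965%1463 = 650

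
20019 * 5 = 100095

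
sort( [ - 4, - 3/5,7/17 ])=[  -  4, - 3/5, 7/17 ]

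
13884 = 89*156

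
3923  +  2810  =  6733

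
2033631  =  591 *3441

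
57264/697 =57264/697 = 82.16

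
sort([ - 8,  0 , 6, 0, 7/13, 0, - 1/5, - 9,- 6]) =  [-9 , - 8,-6 ,-1/5,  0,  0, 0,7/13 , 6]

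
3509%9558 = 3509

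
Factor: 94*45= 2^1*3^2*5^1*47^1 = 4230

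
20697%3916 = 1117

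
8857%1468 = 49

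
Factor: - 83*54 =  - 4482 = -2^1*3^3 *83^1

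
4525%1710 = 1105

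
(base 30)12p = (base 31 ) 10o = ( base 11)816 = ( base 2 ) 1111011001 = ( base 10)985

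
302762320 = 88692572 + 214069748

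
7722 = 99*78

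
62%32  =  30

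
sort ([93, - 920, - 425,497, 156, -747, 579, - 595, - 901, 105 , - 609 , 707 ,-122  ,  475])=[ - 920, - 901, - 747, - 609, - 595, - 425,-122,93,105,156,475,497 , 579,707]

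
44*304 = 13376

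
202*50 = 10100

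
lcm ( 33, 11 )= 33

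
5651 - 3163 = 2488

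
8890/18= 493+8/9= 493.89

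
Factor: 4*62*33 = 2^3*3^1*11^1*31^1 = 8184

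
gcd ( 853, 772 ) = 1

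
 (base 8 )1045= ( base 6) 2313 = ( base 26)L3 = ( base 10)549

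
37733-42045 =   -  4312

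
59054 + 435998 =495052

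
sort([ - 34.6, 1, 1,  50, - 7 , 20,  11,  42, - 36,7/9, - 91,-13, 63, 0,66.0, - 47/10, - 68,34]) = [-91, - 68,  -  36, - 34.6 , - 13 , -7,  -  47/10,0, 7/9,1,1, 11,20,34,42,50, 63, 66.0 ] 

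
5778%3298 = 2480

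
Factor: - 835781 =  - 877^1*953^1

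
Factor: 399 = 3^1*7^1*19^1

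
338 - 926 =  - 588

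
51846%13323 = 11877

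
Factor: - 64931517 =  - 3^3*7^2*17^1*2887^1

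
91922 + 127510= 219432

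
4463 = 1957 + 2506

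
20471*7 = 143297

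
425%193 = 39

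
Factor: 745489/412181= 7^( - 1)*11^(  -  1 ) * 53^( - 1)*101^(  -  1 ) * 223^1*3343^1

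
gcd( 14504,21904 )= 296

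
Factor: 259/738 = 2^( - 1 )*3^( - 2) * 7^1*37^1*41^(-1)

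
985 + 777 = 1762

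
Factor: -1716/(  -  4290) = 2^1*5^(-1) = 2/5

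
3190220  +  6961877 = 10152097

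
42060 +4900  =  46960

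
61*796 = 48556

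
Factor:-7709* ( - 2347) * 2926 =2^1 * 7^1*11^1*13^1*19^1*593^1*2347^1   =  52940185298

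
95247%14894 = 5883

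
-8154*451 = -3677454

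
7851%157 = 1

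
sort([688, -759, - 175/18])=[- 759,-175/18, 688 ] 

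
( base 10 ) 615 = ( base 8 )1147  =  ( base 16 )267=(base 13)384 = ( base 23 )13h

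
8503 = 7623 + 880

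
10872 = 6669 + 4203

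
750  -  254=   496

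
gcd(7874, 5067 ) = 1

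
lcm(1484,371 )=1484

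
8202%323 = 127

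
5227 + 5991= 11218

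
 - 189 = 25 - 214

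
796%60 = 16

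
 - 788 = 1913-2701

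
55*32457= 1785135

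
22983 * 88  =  2022504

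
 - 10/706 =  - 1+ 348/353 = - 0.01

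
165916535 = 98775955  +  67140580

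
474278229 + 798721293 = 1272999522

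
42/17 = 42/17 = 2.47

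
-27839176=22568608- 50407784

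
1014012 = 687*1476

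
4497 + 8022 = 12519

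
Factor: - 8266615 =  - 5^1*7^1 * 19^1*31^1*401^1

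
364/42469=52/6067 = 0.01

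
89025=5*17805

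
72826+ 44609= 117435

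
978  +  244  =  1222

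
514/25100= 257/12550=0.02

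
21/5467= 3/781 = 0.00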